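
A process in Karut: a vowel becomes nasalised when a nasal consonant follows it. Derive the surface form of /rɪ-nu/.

[rɪ̃nu]

The vowel /ɪ/ is adjacent to the following nasal /n/, so it acquires [+nasal] and surfaces as [ɪ̃].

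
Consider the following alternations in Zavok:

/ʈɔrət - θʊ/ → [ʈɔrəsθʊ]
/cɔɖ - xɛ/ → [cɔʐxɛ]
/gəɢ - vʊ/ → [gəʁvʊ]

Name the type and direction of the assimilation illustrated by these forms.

regressive manner assimilation

Comparing underlying and surface forms, /t/ → [s] is the alternation; the neighbouring /θ/ is constant.
/t/ is a stop while /θ/ is a fricative; the output [s] is a fricative, matching the trigger — so the feature that spreads is manner.
Place and voice are unchanged, so the assimilation is partial, not total.
Checking the remaining alternations: /ɖ/ → [ʐ] before /x/ (stop → fricative, matching a fricative); /ɢ/ → [ʁ] before /v/ (stop → fricative, matching a fricative) — only manner changes, and always toward the following segment.
Since the segment that changes precedes the conditioning segment, the assimilation is regressive.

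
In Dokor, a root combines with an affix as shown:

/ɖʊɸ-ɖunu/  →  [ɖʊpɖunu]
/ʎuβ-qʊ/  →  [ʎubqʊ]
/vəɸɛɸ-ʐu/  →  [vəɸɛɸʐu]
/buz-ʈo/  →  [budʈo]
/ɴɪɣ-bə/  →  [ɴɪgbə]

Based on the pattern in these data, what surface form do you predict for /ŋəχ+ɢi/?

The data show regressive manner assimilation: /ɸ/ → [p] before /ɖ/; /β/ → [b] before /q/; /z/ → [d] before /ʈ/; /ɣ/ → [g] before /b/. In each pair only manner changes, matching the following consonant, while place and voice stay constant.
No alternation appears in [vəɸɛɸʐu]: there the adjacent consonants already agree in manner (/ɸ/ and /ʐ/ are both fricatives), so this form is consistent with the same rule.
/χ/ is a voiceless uvular fricative. The following trigger /ɢ/ is a stop, so /χ/ must become a stop as well.
The voiceless uvular stop is [q], so /χ/ → [q].

[ŋəqɢi]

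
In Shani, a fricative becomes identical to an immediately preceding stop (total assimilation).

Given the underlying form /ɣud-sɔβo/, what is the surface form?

/s/ is the segment targeted by the rule; it sits immediately after /d/, so it assimilates completely and surfaces as [d].

[ɣuddɔβo]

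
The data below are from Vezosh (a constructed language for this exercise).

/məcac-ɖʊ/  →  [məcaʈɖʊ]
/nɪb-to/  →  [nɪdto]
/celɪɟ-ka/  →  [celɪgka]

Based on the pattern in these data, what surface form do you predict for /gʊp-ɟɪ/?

[gʊcɟɪ]

The data show regressive place assimilation: /c/ → [ʈ] before /ɖ/; /b/ → [d] before /t/; /ɟ/ → [g] before /k/. In each pair only place changes, matching the following consonant, while manner and voice stay constant.
The rule targets /p/ (voiceless bilabial stop), which sits before the trigger /ɟ/ (palatal).
A voiceless palatal stop is [c], so the surface segment is [c].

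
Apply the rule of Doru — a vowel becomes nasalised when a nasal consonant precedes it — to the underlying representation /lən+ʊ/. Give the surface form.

/ʊ/ sits next to the nasal /n/ and is therefore nasalised to [ʊ̃].

[lənʊ̃]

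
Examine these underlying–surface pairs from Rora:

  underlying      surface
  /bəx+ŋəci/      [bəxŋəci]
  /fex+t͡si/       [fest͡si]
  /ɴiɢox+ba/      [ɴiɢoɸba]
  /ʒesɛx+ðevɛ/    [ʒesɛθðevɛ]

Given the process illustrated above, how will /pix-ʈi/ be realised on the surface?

The data show regressive place assimilation: /x/ → [s] before /t͡s/; /x/ → [ɸ] before /b/; /x/ → [θ] before /ð/. In each pair only place changes, matching the following consonant, while manner and voice stay constant.
Nothing changes in [bəxŋəci]: there the adjacent consonants already agree in place (/x/ and /ŋ/ are both velar), so this form is consistent with the same rule.
The rule targets /x/ (voiceless velar fricative), which sits before the trigger /ʈ/ (retroflex).
The voiceless retroflex fricative is [ʂ], so /x/ → [ʂ].

[piʂʈi]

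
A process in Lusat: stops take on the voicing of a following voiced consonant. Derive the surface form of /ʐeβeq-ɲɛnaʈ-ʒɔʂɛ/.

The rule targets /q/ (voiceless uvular stop), which sits before the trigger /ɲ/ (voiced).
The voiced uvular stop is [ɢ], so /q/ → [ɢ].
At the second juncture, /ʈ/ likewise becomes [ɖ] adjacent to /ʒ/.

[ʐeβeɢɲɛnaɖʒɔʂɛ]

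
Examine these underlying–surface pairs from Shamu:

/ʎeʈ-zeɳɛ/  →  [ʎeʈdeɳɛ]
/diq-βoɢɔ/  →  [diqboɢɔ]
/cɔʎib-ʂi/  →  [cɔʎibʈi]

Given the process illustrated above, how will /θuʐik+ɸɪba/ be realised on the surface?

[θuʐikpɪba]

The data show progressive manner assimilation: /z/ → [d] after /ʈ/; /β/ → [b] after /q/; /ʂ/ → [ʈ] after /b/. In each pair only manner changes, matching the preceding consonant, while place and voice stay constant.
The rule targets /ɸ/ (voiceless bilabial fricative), which sits after the trigger /k/ (stop).
A voiceless bilabial stop is [p], so the surface segment is [p].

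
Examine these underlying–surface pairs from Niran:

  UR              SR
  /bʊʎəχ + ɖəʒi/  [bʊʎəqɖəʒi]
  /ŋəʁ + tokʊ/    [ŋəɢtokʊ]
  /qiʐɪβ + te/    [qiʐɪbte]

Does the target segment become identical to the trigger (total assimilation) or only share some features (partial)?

The segment that alternates is /χ/, which surfaces as [q] when adjacent to /ɖ/.
The change fricative → stop matches the manner of the following /ɖ/, identifying this as manner assimilation.
Place and voice are unchanged, so the assimilation is partial, not total.
The other alternating forms pattern the same way: /ʁ/ → [ɢ] before /t/ (fricative → stop, matching a stop); /β/ → [b] before /t/ (fricative → stop, matching a stop) — only manner changes, and always toward the following segment.

partial assimilation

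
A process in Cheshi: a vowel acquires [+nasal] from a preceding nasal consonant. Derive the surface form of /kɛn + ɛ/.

[kɛnɛ̃]

/ɛ/ sits next to the nasal /n/ and is therefore nasalised to [ɛ̃].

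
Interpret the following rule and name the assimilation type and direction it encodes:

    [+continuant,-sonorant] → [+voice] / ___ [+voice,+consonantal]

regressive voicing assimilation

The target ([+continuant,-sonorant], fricatives) acquires [+voice] next to a voiced consonant ([+voice,+consonantal]) — it takes on the voicing of its neighbour, so the feature that spreads is voicing.
Since the environment is written after the underscore, the trigger follows the target; the direction is regressive.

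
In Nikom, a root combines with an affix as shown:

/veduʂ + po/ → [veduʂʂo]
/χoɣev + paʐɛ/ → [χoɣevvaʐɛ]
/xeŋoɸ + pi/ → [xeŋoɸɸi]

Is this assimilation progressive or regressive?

Comparing underlying and surface forms, /p/ → [ʂ] is the alternation; the neighbouring /ʂ/ is constant.
The output [ʂ] is identical to the trigger /ʂ/ — every feature (place, manner, voicing) has been copied — so this is total assimilation.
The other forms behave the same way: /p/ → [v] after /v/; /p/ → [ɸ] after /ɸ/ — in each case the output is a copy of the preceding consonant.
Since the segment that changes follows the conditioning segment, the assimilation is progressive.

progressive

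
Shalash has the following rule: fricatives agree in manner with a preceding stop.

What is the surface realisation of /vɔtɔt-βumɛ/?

/β/ is a voiced bilabial fricative. The preceding trigger /t/ is a stop, so /β/ must become a stop as well.
A voiced bilabial stop is [b], so the surface segment is [b].

[vɔtɔtbumɛ]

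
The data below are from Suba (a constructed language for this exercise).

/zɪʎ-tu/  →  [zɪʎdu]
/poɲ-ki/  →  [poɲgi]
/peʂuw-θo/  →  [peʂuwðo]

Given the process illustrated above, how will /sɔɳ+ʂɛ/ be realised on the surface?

The data show progressive voicing assimilation: /t/ → [d] after /ʎ/; /k/ → [g] after /ɲ/; /θ/ → [ð] after /w/. In each pair only voicing changes, matching the preceding consonant, while place and manner stay constant.
The rule targets /ʂ/ (voiceless retroflex fricative), which sits after the trigger /ɳ/ (voiced).
Changing only its voicing to voiced gives [ʐ] — the voiced retroflex fricative.

[sɔɳʐɛ]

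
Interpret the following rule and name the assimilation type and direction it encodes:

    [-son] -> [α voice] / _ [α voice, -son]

The shared variable α links the value of [voice] on the target to the same value on the neighbouring segment, so voicing is the feature that assimilates.
Since the environment is written after the underscore, the trigger follows the target; the direction is regressive.

regressive voicing assimilation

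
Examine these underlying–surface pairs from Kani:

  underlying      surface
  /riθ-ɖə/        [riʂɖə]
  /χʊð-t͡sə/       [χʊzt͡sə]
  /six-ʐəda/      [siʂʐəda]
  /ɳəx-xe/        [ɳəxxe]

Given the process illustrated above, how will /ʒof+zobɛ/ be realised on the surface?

[ʒoszobɛ]

The data show regressive place assimilation: /θ/ → [ʂ] before /ɖ/; /ð/ → [z] before /t͡s/; /x/ → [ʂ] before /ʐ/. In each pair only place changes, matching the following consonant, while manner and voice stay constant.
Nothing changes in [ɳəxxe]: there the adjacent consonants already agree in place (/x/ and /x/ are both velar), so this form is consistent with the same rule.
The rule targets /f/ (voiceless labiodental fricative), which sits before the trigger /z/ (alveolar).
A voiceless alveolar fricative is [s], so the surface segment is [s].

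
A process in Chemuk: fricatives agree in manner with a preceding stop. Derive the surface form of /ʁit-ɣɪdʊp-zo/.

[ʁitgɪdʊpdo]

/ɣ/ is a voiced velar fricative. The preceding trigger /t/ is a stop, so /ɣ/ must become a stop as well.
The voiced velar stop is [g], so /ɣ/ → [g].
The same rule applies at the second boundary: /z/ → [d] next to /p/.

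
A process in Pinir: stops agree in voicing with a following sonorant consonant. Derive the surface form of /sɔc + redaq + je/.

/c/ is a voiceless palatal stop. The following trigger /r/ is voiced, so /c/ must become voiced as well.
A voiced palatal stop is [ɟ], so the surface segment is [ɟ].
At the second juncture, /q/ likewise becomes [ɢ] adjacent to /j/.

[sɔɟredaɢje]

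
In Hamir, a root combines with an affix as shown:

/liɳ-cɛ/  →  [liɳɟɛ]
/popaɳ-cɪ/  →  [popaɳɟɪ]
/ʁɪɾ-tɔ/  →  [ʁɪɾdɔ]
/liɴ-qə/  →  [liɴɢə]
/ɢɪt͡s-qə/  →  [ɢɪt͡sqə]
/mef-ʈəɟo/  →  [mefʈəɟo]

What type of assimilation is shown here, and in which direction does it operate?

progressive voicing assimilation

The segment that alternates is /c/, which surfaces as [ɟ] when adjacent to /ɳ/.
The change voiceless → voiced matches the voicing of the preceding /ɳ/, identifying this as voicing assimilation.
Place and manner are unchanged, so the assimilation is partial, not total.
Checking the remaining alternations: /t/ → [d] after /ɾ/ (voiceless → voiced, matching voiced); /q/ → [ɢ] after /ɴ/ (voiceless → voiced, matching voiced) — only voicing changes, and always toward the preceding segment.
No alternation appears in [ɢɪt͡sqə], [mefʈəɟo]: there the adjacent consonants already agree in voicing (/q/ and /t͡s/ are both voiceless; /ʈ/ and /f/ are both voiceless), so these forms are consistent with the same rule.
Since the segment that changes follows the conditioning segment, the assimilation is progressive.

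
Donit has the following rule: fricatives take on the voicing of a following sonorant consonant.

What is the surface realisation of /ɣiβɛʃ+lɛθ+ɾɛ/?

[ɣiβɛʒlɛðɾɛ]

The rule targets /ʃ/ (voiceless postalveolar fricative), which sits before the trigger /l/ (voiced).
A voiced postalveolar fricative is [ʒ], so the surface segment is [ʒ].
At the second juncture, /θ/ likewise becomes [ð] adjacent to /ɾ/.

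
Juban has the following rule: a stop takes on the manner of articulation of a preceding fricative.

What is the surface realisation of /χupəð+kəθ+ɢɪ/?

The rule targets /k/ (voiceless velar stop), which sits after the trigger /ð/ (fricative).
Changing only its manner to fricative gives [x] — the voiceless velar fricative.
At the second juncture, /ɢ/ likewise becomes [ʁ] adjacent to /θ/.

[χupəðxəθʁɪ]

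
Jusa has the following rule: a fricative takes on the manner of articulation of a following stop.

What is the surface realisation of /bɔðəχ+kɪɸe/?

The rule targets /χ/ (voiceless uvular fricative), which sits before the trigger /k/ (stop).
The voiceless uvular stop is [q], so /χ/ → [q].

[bɔðəqkɪɸe]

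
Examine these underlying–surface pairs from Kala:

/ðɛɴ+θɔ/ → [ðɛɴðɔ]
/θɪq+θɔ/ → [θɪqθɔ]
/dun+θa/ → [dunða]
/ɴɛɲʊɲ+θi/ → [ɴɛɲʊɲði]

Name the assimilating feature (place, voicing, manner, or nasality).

voicing

The segment that alternates is /θ/, which surfaces as [ð] when adjacent to /ɴ/.
/θ/ is voiceless while /ɴ/ is voiced; the output [ð] is voiced, matching the trigger — so the feature that spreads is voicing.
The other alternating forms pattern the same way: /θ/ → [ð] after /n/ (voiceless → voiced, matching voiced); /θ/ → [ð] after /ɲ/ (voiceless → voiced, matching voiced) — only voicing changes, and always toward the preceding segment.
Nothing changes in [θɪqθɔ]: there the adjacent consonants already agree in voicing (/θ/ and /q/ are both voiceless), so this form is consistent with the same rule.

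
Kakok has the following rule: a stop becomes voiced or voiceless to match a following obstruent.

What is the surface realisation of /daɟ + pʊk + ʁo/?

The rule targets /ɟ/ (voiced palatal stop), which sits before the trigger /p/ (voiceless).
A voiceless palatal stop is [c], so the surface segment is [c].
At the second juncture, /k/ likewise becomes [g] adjacent to /ʁ/.

[dacpʊgʁo]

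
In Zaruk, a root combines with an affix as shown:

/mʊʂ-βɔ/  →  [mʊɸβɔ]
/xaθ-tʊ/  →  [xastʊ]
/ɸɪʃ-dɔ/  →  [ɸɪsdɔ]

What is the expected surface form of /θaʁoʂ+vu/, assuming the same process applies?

[θaʁofvu]

The data show regressive place assimilation: /ʂ/ → [ɸ] before /β/; /θ/ → [s] before /t/; /ʃ/ → [s] before /d/. In each pair only place changes, matching the following consonant, while manner and voice stay constant.
The rule targets /ʂ/ (voiceless retroflex fricative), which sits before the trigger /v/ (labiodental).
Changing only its place to labiodental gives [f] — the voiceless labiodental fricative.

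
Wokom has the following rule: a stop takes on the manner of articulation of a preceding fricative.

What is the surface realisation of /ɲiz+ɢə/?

The rule targets /ɢ/ (voiced uvular stop), which sits after the trigger /z/ (fricative).
A voiced uvular fricative is [ʁ], so the surface segment is [ʁ].

[ɲizʁə]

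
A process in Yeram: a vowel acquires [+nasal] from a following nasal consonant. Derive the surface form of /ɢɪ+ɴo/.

/ɪ/ sits next to the nasal /ɴ/ and is therefore nasalised to [ɪ̃].

[ɢɪ̃ɴo]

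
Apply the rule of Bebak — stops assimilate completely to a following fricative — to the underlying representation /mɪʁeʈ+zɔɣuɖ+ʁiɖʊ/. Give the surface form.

[mɪʁezzɔɣuʁʁiɖʊ]

/ʈ/ is the segment targeted by the rule; it sits immediately before /z/, so it assimilates completely and surfaces as [z].
The same rule applies at the second boundary: /ɖ/ → [ʁ] next to /ʁ/.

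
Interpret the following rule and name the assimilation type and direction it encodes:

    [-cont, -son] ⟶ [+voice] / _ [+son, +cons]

regressive voicing assimilation

The target ([-cont, -son], stops) acquires [+voice] next to a sonorant consonant ([+son, +cons]) — it takes on the voicing of its neighbour, so the feature that spreads is voicing.
Since the environment is written after the underscore, the trigger follows the target; the direction is regressive.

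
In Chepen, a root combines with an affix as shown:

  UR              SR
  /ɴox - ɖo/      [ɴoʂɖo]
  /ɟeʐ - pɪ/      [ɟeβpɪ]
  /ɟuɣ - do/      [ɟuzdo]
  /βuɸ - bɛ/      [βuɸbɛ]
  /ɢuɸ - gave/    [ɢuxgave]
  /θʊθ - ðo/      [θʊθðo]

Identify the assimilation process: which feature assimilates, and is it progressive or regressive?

The segment that alternates is /x/, which surfaces as [ʂ] when adjacent to /ɖ/.
/x/ is velar while /ɖ/ is retroflex; the output [ʂ] is retroflex, matching the trigger — so the feature that spreads is place.
Manner and voice are unchanged, so the assimilation is partial, not total.
Checking the remaining alternations: /ʐ/ → [β] before /p/ (retroflex → bilabial, matching bilabial); /ɣ/ → [z] before /d/ (velar → alveolar, matching alveolar); /ɸ/ → [x] before /g/ (bilabial → velar, matching velar) — only place changes, and always toward the following segment.
Nothing changes in [βuɸbɛ], [θʊθðo]: there the adjacent consonants already agree in place (/ɸ/ and /b/ are both bilabial; /θ/ and /ð/ are both dental), so these forms are consistent with the same rule.
The trigger is the following segment, so the direction is regressive (anticipatory).

regressive place assimilation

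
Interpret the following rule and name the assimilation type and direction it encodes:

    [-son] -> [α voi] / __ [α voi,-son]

The rule copies [voi] from the environment onto the target, so the assimilating feature is voicing.
Since the environment is written after the underscore, the trigger follows the target; the direction is regressive.

regressive voicing assimilation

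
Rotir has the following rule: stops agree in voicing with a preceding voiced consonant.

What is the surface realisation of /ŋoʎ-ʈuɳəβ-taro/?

[ŋoʎɖuɳəβdaro]

The rule targets /ʈ/ (voiceless retroflex stop), which sits after the trigger /ʎ/ (voiced).
A voiced retroflex stop is [ɖ], so the surface segment is [ɖ].
The same rule applies at the second boundary: /t/ → [d] next to /β/.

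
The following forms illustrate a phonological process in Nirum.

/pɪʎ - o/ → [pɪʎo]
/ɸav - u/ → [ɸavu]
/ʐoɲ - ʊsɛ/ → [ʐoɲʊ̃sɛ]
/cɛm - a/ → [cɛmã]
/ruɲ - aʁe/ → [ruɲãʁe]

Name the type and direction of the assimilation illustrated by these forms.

The vowel /ʊ/ surfaces as nasalised [ʊ̃] next to the preceding nasal /ɲ/ — it has acquired the [+nasal] feature of its neighbour.
Likewise in the remaining data: /a/ → [ã] after /m/; /a/ → [ã] after /ɲ/ — each time a vowel is nasalised next to a preceding nasal.
No change occurs in [pɪʎo], [ɸavu] because the vowel at the boundary is adjacent to an oral consonant, not a nasal (/o/ next to /ʎ/; /u/ next to /v/).
Because the conditioning nasal is to the left of the vowel that changes, the process is progressive (perseverative).

progressive nasality assimilation (vowel nasalisation)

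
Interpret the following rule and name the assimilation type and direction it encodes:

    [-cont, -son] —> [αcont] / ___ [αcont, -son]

The rule copies [cont] (continuancy) from the environment onto the target stops; since [±cont] encodes the stop/fricative manner contrast, the assimilating dimension is manner.
Since the environment is written after the underscore, the trigger follows the target; the direction is regressive.

regressive manner assimilation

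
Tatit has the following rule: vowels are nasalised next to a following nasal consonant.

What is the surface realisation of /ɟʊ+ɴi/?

/ʊ/ sits next to the nasal /ɴ/ and is therefore nasalised to [ʊ̃].

[ɟʊ̃ɴi]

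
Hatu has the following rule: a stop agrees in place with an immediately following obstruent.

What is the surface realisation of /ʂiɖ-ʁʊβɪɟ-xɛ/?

[ʂiɢʁʊβɪgxɛ]

/ɖ/ is a voiced retroflex stop. The following trigger /ʁ/ is uvular, so /ɖ/ must become uvular as well.
A voiced uvular stop is [ɢ], so the surface segment is [ɢ].
The same rule applies at the second boundary: /ɟ/ → [g] next to /x/.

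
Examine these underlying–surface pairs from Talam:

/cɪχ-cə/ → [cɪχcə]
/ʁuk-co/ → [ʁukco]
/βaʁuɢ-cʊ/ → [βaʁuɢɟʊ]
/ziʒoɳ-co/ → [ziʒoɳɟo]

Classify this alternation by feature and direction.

Comparing underlying and surface forms, /c/ → [ɟ] is the alternation; the neighbouring /ɢ/ is constant.
The change voiceless → voiced matches the voicing of the preceding /ɢ/, identifying this as voicing assimilation.
Place and manner are unchanged, so the assimilation is partial, not total.
The other alternating form patterns the same way: /c/ → [ɟ] after /ɳ/ (voiceless → voiced, matching voiced) — only voicing changes, and always toward the preceding segment.
Nothing changes in [cɪχcə], [ʁukco]: there the adjacent consonants already agree in voicing (/c/ and /χ/ are both voiceless; /c/ and /k/ are both voiceless), so these forms are consistent with the same rule.
Since the segment that changes follows the conditioning segment, the assimilation is progressive.

progressive voicing assimilation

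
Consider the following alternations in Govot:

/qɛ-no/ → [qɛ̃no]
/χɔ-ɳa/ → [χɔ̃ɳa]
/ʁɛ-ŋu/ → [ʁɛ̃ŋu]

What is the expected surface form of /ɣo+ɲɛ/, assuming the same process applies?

[ɣõɲɛ]

The data show regressive nasality assimilation (vowel nasalisation): /ɛ/ → [ɛ̃] before /n/; /ɔ/ → [ɔ̃] before /ɳ/; /ɛ/ → [ɛ̃] before /ŋ/ — a vowel is nasalised by an immediately following nasal consonant.
/o/ sits next to the nasal /ɲ/ and is therefore nasalised to [õ].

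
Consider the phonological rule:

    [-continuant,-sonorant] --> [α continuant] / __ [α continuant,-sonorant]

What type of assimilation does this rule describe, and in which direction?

The shared variable α links the value of [continuant] on the target to that of the neighbouring obstruent. [continuant] distinguishes stops from fricatives — a manner-of-articulation feature — so this is manner assimilation.
Since the environment is written after the underscore, the trigger follows the target; the direction is regressive.

regressive manner assimilation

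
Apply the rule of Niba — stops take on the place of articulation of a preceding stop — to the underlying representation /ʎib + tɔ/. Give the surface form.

[ʎibpɔ]

The rule targets /t/ (voiceless alveolar stop), which sits after the trigger /b/ (bilabial).
The voiceless bilabial stop is [p], so /t/ → [p].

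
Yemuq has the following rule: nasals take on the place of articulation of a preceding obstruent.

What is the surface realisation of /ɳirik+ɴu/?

[ɳirikŋu]

The rule targets /ɴ/ (voiced uvular nasal), which sits after the trigger /k/ (velar).
A voiced velar nasal is [ŋ], so the surface segment is [ŋ].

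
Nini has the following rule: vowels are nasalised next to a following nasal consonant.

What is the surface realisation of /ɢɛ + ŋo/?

/ɛ/ sits next to the nasal /ŋ/ and is therefore nasalised to [ɛ̃].

[ɢɛ̃ŋo]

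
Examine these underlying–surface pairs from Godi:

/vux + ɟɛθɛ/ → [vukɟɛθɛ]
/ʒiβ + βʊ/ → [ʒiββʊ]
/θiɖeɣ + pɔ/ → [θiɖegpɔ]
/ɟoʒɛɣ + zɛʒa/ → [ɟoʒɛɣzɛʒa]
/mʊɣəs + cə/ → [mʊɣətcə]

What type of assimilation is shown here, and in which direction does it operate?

Comparing underlying and surface forms, /x/ → [k] is the alternation; the neighbouring /ɟ/ is constant.
The change fricative → stop matches the manner of the following /ɟ/, identifying this as manner assimilation.
Place and voice are unchanged, so the assimilation is partial, not total.
Checking the remaining alternations: /ɣ/ → [g] before /p/ (fricative → stop, matching a stop); /s/ → [t] before /c/ (fricative → stop, matching a stop) — only manner changes, and always toward the following segment.
No alternation appears in [ʒiββʊ], [ɟoʒɛɣzɛʒa]: there the adjacent consonants already agree in manner (/β/ and /β/ are both fricatives; /ɣ/ and /z/ are both fricatives), so these forms are consistent with the same rule.
The trigger is the following segment, so the direction is regressive (anticipatory).

regressive manner assimilation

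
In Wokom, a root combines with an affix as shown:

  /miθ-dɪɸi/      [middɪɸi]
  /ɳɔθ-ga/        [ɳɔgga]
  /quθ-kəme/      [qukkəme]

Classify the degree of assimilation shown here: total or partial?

Comparing underlying and surface forms, /θ/ → [d] is the alternation; the neighbouring /d/ is constant.
The output [d] is identical to the trigger /d/ — every feature (place, manner, voicing) has been copied — so this is total assimilation.
The other forms behave the same way: /θ/ → [g] before /g/; /θ/ → [k] before /k/ — in each case the output is a copy of the following consonant.

total assimilation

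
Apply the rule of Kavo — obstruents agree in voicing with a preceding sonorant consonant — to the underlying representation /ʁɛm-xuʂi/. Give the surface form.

[ʁɛmɣuʂi]

The rule targets /x/ (voiceless velar fricative), which sits after the trigger /m/ (voiced).
A voiced velar fricative is [ɣ], so the surface segment is [ɣ].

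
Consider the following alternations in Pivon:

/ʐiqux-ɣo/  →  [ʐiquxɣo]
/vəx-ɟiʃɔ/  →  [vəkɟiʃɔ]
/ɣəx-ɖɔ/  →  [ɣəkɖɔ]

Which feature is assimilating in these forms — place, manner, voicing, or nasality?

The segment that alternates is /x/, which surfaces as [k] when adjacent to /ɟ/.
The change fricative → stop matches the manner of the following /ɟ/, identifying this as manner assimilation.
Checking the remaining alternation: /x/ → [k] before /ɖ/ (fricative → stop, matching a stop) — only manner changes, and always toward the following segment.
Nothing changes in [ʐiquxɣo]: there the adjacent consonants already agree in manner (/x/ and /ɣ/ are both fricatives), so this form is consistent with the same rule.

manner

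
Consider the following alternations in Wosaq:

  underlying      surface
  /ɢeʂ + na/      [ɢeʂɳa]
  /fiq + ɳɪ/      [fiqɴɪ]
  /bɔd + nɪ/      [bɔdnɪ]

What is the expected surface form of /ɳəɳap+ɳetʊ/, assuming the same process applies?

The data show progressive place assimilation: /n/ → [ɳ] after /ʂ/; /ɳ/ → [ɴ] after /q/. In each pair only place changes, matching the preceding consonant, while manner and voice stay constant.
Nothing changes in [bɔdnɪ]: there the adjacent consonants already agree in place (/n/ and /d/ are both alveolar), so this form is consistent with the same rule.
/ɳ/ is a voiced retroflex nasal. The preceding trigger /p/ is bilabial, so /ɳ/ must become bilabial as well.
The voiced bilabial nasal is [m], so /ɳ/ → [m].

[ɳəɳapmetʊ]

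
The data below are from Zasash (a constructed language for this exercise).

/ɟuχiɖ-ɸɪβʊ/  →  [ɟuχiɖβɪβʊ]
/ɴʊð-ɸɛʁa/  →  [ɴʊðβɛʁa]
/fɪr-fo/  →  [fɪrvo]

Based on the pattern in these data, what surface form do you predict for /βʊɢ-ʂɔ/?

[βʊɢʐɔ]

The data show progressive voicing assimilation: /ɸ/ → [β] after /ɖ/; /ɸ/ → [β] after /ð/; /f/ → [v] after /r/. In each pair only voicing changes, matching the preceding consonant, while place and manner stay constant.
The rule targets /ʂ/ (voiceless retroflex fricative), which sits after the trigger /ɢ/ (voiced).
The voiced retroflex fricative is [ʐ], so /ʂ/ → [ʐ].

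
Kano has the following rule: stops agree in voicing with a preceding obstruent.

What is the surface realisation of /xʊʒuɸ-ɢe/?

[xʊʒuɸqe]

The rule targets /ɢ/ (voiced uvular stop), which sits after the trigger /ɸ/ (voiceless).
The voiceless uvular stop is [q], so /ɢ/ → [q].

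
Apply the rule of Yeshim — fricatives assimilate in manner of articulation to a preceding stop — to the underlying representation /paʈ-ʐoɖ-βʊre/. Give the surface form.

The rule targets /ʐ/ (voiced retroflex fricative), which sits after the trigger /ʈ/ (stop).
The voiced retroflex stop is [ɖ], so /ʐ/ → [ɖ].
The same rule applies at the second boundary: /β/ → [b] next to /ɖ/.

[paʈɖoɖbʊre]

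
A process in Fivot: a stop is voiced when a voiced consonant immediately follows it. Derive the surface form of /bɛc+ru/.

/c/ is a voiceless palatal stop. The following trigger /r/ is voiced, so /c/ must become voiced as well.
A voiced palatal stop is [ɟ], so the surface segment is [ɟ].

[bɛɟru]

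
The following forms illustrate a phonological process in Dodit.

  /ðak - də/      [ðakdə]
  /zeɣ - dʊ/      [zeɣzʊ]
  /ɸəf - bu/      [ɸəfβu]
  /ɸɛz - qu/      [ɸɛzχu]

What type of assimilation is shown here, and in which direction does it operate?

progressive manner assimilation

Underlying /d/ is realised as [z] next to /ɣ/; /ɣ/ itself does not change.
/d/ is a stop while /ɣ/ is a fricative; the output [z] is a fricative, matching the trigger — so the feature that spreads is manner.
Place and voice are unchanged, so the assimilation is partial, not total.
The other alternating forms pattern the same way: /b/ → [β] after /f/ (stop → fricative, matching a fricative); /q/ → [χ] after /z/ (stop → fricative, matching a fricative) — only manner changes, and always toward the preceding segment.
No alternation appears in [ðakdə]: there the adjacent consonants already agree in manner (/d/ and /k/ are both stops), so this form is consistent with the same rule.
Since the segment that changes follows the conditioning segment, the assimilation is progressive.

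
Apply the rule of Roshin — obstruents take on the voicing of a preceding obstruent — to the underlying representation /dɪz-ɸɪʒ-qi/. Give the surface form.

[dɪzβɪʒɢi]

/ɸ/ is a voiceless bilabial fricative. The preceding trigger /z/ is voiced, so /ɸ/ must become voiced as well.
Changing only its voicing to voiced gives [β] — the voiced bilabial fricative.
The same rule applies at the second boundary: /q/ → [ɢ] next to /ʒ/.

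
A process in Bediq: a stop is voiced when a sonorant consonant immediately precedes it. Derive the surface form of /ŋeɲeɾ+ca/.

/c/ is a voiceless palatal stop. The preceding trigger /ɾ/ is voiced, so /c/ must become voiced as well.
Changing only its voicing to voiced gives [ɟ] — the voiced palatal stop.

[ŋeɲeɾɟa]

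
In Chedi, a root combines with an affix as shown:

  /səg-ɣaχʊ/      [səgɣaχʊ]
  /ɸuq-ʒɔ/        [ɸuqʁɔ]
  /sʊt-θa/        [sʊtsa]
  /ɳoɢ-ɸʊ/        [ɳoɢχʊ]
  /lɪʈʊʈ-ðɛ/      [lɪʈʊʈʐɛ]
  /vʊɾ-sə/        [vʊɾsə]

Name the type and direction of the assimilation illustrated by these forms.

progressive place assimilation

The segment that alternates is /ʒ/, which surfaces as [ʁ] when adjacent to /q/.
The change postalveolar → uvular matches the place of the preceding /q/, identifying this as place assimilation.
Manner and voice are unchanged, so the assimilation is partial, not total.
The same holds elsewhere in the data: /θ/ → [s] after /t/ (dental → alveolar, matching alveolar); /ɸ/ → [χ] after /ɢ/ (bilabial → uvular, matching uvular); /ð/ → [ʐ] after /ʈ/ (dental → retroflex, matching retroflex) — only place changes, and always toward the preceding segment.
No alternation appears in [səgɣaχʊ], [vʊɾsə]: there the adjacent consonants already agree in place (/ɣ/ and /g/ are both velar; /s/ and /ɾ/ are both alveolar), so these forms are consistent with the same rule.
Since the segment that changes follows the conditioning segment, the assimilation is progressive.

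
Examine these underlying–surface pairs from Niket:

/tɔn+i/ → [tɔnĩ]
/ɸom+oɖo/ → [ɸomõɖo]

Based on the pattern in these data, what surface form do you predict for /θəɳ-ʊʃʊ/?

[θəɳʊ̃ʃʊ]

The data show progressive nasality assimilation (vowel nasalisation): /i/ → [ĩ] after /n/; /o/ → [õ] after /m/ — a vowel is nasalised by an immediately preceding nasal consonant.
/ʊ/ sits next to the nasal /ɳ/ and is therefore nasalised to [ʊ̃].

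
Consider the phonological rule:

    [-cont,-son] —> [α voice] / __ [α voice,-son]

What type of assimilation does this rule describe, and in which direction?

regressive voicing assimilation

The shared variable α links the value of [voice] on the target to the same value on the neighbouring segment, so voicing is the feature that assimilates.
Since the environment is written after the underscore, the trigger follows the target; the direction is regressive.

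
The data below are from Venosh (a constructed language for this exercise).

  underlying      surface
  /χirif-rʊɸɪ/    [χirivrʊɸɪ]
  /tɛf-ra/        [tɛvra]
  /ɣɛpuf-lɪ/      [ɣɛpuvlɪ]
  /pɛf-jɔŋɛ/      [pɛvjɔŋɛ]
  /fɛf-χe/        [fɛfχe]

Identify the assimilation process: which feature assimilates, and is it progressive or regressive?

regressive voicing assimilation

The segment that alternates is /f/, which surfaces as [v] when adjacent to /r/.
/f/ is voiceless while /r/ is voiced; the output [v] is voiced, matching the trigger — so the feature that spreads is voicing.
Place and manner are unchanged, so the assimilation is partial, not total.
The same holds elsewhere in the data: /f/ → [v] before /l/ (voiceless → voiced, matching voiced); /f/ → [v] before /j/ (voiceless → voiced, matching voiced) — only voicing changes, and always toward the following segment.
No alternation appears in [fɛfχe]: there the adjacent consonants already agree in voicing (/f/ and /χ/ are both voiceless), so this form is consistent with the same rule.
Since the segment that changes precedes the conditioning segment, the assimilation is regressive.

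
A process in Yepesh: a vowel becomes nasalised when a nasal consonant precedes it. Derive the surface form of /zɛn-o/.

The vowel /o/ is adjacent to the preceding nasal /n/, so it acquires [+nasal] and surfaces as [õ].

[zɛnõ]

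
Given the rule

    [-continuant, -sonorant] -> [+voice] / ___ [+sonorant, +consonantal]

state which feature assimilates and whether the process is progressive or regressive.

The target ([-continuant, -sonorant], stops) acquires [+voice] next to a sonorant consonant ([+sonorant, +consonantal]) — it takes on the voicing of its neighbour, so the feature that spreads is voicing.
The conditioning segment sits to the right of the focus bar, meaning the trigger follows the segment that changes — regressive assimilation.

regressive voicing assimilation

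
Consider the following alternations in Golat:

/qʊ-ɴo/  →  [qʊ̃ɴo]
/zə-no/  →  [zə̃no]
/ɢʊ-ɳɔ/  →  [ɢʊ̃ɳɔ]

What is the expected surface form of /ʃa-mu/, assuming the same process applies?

[ʃãmu]

The data show regressive nasality assimilation (vowel nasalisation): /ʊ/ → [ʊ̃] before /ɴ/; /ə/ → [ə̃] before /n/; /ʊ/ → [ʊ̃] before /ɳ/ — a vowel is nasalised by an immediately following nasal consonant.
/a/ sits next to the nasal /m/ and is therefore nasalised to [ã].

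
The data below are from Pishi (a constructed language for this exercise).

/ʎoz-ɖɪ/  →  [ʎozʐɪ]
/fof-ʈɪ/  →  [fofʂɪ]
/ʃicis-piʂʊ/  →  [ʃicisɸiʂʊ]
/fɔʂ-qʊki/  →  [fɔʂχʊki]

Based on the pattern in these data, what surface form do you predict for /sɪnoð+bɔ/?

The data show progressive manner assimilation: /ɖ/ → [ʐ] after /z/; /ʈ/ → [ʂ] after /f/; /p/ → [ɸ] after /s/; /q/ → [χ] after /ʂ/. In each pair only manner changes, matching the preceding consonant, while place and voice stay constant.
The rule targets /b/ (voiced bilabial stop), which sits after the trigger /ð/ (fricative).
Changing only its manner to fricative gives [β] — the voiced bilabial fricative.

[sɪnoðβɔ]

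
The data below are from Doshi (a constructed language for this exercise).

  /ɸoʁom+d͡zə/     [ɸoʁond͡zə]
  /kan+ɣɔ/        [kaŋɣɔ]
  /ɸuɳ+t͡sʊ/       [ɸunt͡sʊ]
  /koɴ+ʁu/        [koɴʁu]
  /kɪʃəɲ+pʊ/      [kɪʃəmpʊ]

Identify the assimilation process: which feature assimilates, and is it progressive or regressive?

Underlying /m/ is realised as [n] next to /d͡z/; /d͡z/ itself does not change.
The change bilabial → alveolar matches the place of the following /d͡z/, identifying this as place assimilation.
Manner and voice are unchanged, so the assimilation is partial, not total.
Checking the remaining alternations: /n/ → [ŋ] before /ɣ/ (alveolar → velar, matching velar); /ɳ/ → [n] before /t͡s/ (retroflex → alveolar, matching alveolar); /ɲ/ → [m] before /p/ (palatal → bilabial, matching bilabial) — only place changes, and always toward the following segment.
No alternation appears in [koɴʁu]: there the adjacent consonants already agree in place (/ɴ/ and /ʁ/ are both uvular), so this form is consistent with the same rule.
The trigger is the following segment, so the direction is regressive (anticipatory).

regressive place assimilation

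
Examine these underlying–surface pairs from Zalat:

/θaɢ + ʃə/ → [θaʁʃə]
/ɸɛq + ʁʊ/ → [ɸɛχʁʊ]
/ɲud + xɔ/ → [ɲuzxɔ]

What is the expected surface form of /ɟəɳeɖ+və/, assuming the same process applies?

[ɟəɳeʐvə]

The data show regressive manner assimilation: /ɢ/ → [ʁ] before /ʃ/; /q/ → [χ] before /ʁ/; /d/ → [z] before /x/. In each pair only manner changes, matching the following consonant, while place and voice stay constant.
/ɖ/ is a voiced retroflex stop. The following trigger /v/ is a fricative, so /ɖ/ must become a fricative as well.
The voiced retroflex fricative is [ʐ], so /ɖ/ → [ʐ].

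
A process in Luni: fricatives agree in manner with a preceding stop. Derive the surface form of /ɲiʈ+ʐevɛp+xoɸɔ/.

[ɲiʈɖevɛpkoɸɔ]

The rule targets /ʐ/ (voiced retroflex fricative), which sits after the trigger /ʈ/ (stop).
The voiced retroflex stop is [ɖ], so /ʐ/ → [ɖ].
At the second juncture, /x/ likewise becomes [k] adjacent to /p/.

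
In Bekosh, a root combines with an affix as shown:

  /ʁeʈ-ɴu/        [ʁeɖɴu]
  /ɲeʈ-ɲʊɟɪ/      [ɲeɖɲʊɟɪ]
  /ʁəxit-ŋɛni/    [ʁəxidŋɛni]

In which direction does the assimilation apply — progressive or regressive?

Underlying /ʈ/ is realised as [ɖ] next to /ɴ/; /ɴ/ itself does not change.
The change voiceless → voiced matches the voicing of the following /ɴ/, identifying this as voicing assimilation.
The other alternating forms pattern the same way: /ʈ/ → [ɖ] before /ɲ/ (voiceless → voiced, matching voiced); /t/ → [d] before /ŋ/ (voiceless → voiced, matching voiced) — only voicing changes, and always toward the following segment.
The trigger is the following segment, so the direction is regressive (anticipatory).

regressive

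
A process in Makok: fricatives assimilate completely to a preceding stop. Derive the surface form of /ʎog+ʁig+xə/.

/ʁ/ is the segment targeted by the rule; it sits immediately after /g/, so it assimilates completely and surfaces as [g].
The same rule applies at the second boundary: /x/ → [g] next to /g/.

[ʎoggiggə]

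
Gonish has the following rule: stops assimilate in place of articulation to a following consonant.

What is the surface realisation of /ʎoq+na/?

[ʎotna]

The rule targets /q/ (voiceless uvular stop), which sits before the trigger /n/ (alveolar).
A voiceless alveolar stop is [t], so the surface segment is [t].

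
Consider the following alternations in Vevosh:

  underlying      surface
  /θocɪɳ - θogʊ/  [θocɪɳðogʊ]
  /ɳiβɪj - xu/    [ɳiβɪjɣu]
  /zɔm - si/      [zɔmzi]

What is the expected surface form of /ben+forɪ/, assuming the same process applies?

[benvorɪ]

The data show progressive voicing assimilation: /θ/ → [ð] after /ɳ/; /x/ → [ɣ] after /j/; /s/ → [z] after /m/. In each pair only voicing changes, matching the preceding consonant, while place and manner stay constant.
The rule targets /f/ (voiceless labiodental fricative), which sits after the trigger /n/ (voiced).
The voiced labiodental fricative is [v], so /f/ → [v].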